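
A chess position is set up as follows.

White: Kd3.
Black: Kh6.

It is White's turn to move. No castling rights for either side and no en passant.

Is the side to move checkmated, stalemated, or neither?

White to move; white king on d3.
In check: no.
Legal moves for White: Ke4, Kd4, Kc4, Ke3, Kc3, Ke2, Kd2, Kc2.
White has 8 legal moves and is not in check → neither.

neither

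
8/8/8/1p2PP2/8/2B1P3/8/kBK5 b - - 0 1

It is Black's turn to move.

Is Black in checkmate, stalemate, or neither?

checkmate

Black to move; black king on a1.
In check: yes, from the white bishop on c3.
King squares — b1: attacked by Kc1; a2: attacked by Bb1; b2: attacked by Kc1.
Legal moves for Black: none.
In check with no legal moves → checkmate.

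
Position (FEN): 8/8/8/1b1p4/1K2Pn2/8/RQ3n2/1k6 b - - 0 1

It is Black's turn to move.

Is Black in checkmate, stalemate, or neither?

checkmate

Black to move; black king on b1.
In check: yes, from the white queen on b2.
King squares — a1: attacked by Ra2; c1: attacked by Qb2; a2: attacked by Qb2; b2: attacked by Ra2; c2: attacked by Qb2.
Legal moves for Black: none.
In check with no legal moves → checkmate.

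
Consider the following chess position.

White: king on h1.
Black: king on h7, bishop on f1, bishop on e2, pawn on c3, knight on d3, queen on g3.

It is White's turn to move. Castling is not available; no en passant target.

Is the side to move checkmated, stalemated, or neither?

White to move; white king on h1.
In check: no.
King squares — g1: attacked by Qg3; g2: attacked by Bf1; h2: attacked by Qg3.
Legal moves for White: none.
Not in check and no legal moves → stalemate.

stalemate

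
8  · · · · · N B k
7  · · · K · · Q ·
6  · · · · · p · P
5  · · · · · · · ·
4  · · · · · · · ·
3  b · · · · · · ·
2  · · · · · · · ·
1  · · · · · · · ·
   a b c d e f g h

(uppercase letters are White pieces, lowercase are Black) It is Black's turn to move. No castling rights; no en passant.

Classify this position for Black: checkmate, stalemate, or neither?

Black to move; black king on h8.
In check: yes, from the white queen on g7.
King squares — g7: attacked by Ph6; h7: attacked by Qg7; g8: attacked by Qg7.
Legal moves for Black: none.
In check with no legal moves → checkmate.

checkmate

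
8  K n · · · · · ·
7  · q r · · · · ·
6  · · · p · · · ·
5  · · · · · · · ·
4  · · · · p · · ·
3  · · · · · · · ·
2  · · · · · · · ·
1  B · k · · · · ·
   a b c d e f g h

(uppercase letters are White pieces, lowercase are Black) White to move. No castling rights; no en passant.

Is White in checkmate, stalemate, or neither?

White to move; white king on a8.
In check: yes, from the black queen on b7.
King squares — a7: attacked by Qb7; b7: attacked by Rc7; b8: attacked by Qb7.
Legal moves for White: none.
In check with no legal moves → checkmate.

checkmate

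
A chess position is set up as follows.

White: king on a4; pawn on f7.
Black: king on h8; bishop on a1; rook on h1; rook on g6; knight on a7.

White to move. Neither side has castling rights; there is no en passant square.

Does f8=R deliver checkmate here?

After f8=R: black king on h8; in check: yes, from the white rook on f8.
Black has 3 legal replies: Kh7, Kg7, Rg8.
In check but a legal move exists → not checkmate.

no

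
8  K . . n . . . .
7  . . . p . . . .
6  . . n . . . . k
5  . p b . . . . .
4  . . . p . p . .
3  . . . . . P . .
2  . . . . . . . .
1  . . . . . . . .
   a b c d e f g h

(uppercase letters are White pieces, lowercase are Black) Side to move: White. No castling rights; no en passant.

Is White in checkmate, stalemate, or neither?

stalemate

White to move; white king on a8.
In check: no.
King squares — a7: attacked by Bc5; b7: attacked by Nd8; b8: attacked by Nc6.
Legal moves for White: none.
Not in check and no legal moves → stalemate.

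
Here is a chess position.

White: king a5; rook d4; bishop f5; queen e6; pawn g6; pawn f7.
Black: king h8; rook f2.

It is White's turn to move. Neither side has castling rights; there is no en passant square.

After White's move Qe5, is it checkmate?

After Qe5: black king on h8; in check: yes, from the white queen on e5.
King squares — g7: attacked by Qe5; h7: attacked by Pg6; g8: attacked by Pf7.
Black has no legal moves → checkmate.

yes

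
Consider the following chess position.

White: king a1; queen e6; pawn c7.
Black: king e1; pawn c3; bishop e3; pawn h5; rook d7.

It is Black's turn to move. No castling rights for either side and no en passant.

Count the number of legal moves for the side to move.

Black to move; king on e1.
In check: no.
Legal moves: Rd8, Rh7, Rg7, Rf7, Re7, Rxc7, Rd6, Rd5, Rd4, Rd3, Rd2, Rd1+, Kf2, Ke2, Kd2, Kf1, Kd1, h4, c2.
Count: 19.

19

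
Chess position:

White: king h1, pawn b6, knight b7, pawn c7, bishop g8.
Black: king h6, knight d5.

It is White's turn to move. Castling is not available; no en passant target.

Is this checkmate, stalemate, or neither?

neither

White to move; white king on h1.
In check: no.
Legal moves for White: Bh7, Bf7, Be6, Bxd5, Nd8, Nd6, Nc5, Na5, Kh2, Kg2, Kg1, c8=Q, c8=R, c8=B, c8=N.
White has 15 legal moves and is not in check → neither.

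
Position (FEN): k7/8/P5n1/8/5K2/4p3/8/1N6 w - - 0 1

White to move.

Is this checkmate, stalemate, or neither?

White to move; white king on f4.
In check: yes, from the black knight on g6.
King squares — e3: available; f3: available; g3: available; e4: available; g4: available; e5: attacked by Ng6; f5: available; g5: available.
Legal moves for White: Kg5, Kf5, Kg4, Ke4, Kg3, Kf3, Kxe3.
White is in check but has 7 legal moves → neither.

neither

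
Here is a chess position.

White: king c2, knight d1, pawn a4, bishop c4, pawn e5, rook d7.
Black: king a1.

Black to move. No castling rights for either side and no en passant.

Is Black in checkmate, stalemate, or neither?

Black to move; black king on a1.
In check: no.
King squares — b1: attacked by Kc2; a2: attacked by Bc4; b2: attacked by Nd1.
Legal moves for Black: none.
Not in check and no legal moves → stalemate.

stalemate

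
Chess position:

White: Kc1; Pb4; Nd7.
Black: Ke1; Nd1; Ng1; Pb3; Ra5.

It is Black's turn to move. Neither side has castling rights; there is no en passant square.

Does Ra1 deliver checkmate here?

After Ra1: white king on c1; in check: yes, from the black rook on a1.
King squares — b1: attacked by Ra1; d1: attacked by Ra1; b2: attacked by Nd1; c2: attacked by Pb3; d2: attacked by Ke1.
White has no legal moves → checkmate.

yes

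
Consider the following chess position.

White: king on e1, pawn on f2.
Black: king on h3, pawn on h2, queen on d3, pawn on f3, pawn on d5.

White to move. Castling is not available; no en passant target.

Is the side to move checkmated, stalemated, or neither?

White to move; white king on e1.
In check: no.
King squares — d1: attacked by Qd3; f1: attacked by Qd3; d2: attacked by Qd3; e2: attacked by Qd3; f2: own pawn.
Legal moves for White: none.
Not in check and no legal moves → stalemate.

stalemate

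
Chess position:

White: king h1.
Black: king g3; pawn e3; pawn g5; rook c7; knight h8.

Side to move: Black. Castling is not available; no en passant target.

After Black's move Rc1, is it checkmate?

yes

After Rc1: white king on h1; in check: yes, from the black rook on c1.
King squares — g1: attacked by Rc1; g2: attacked by Kg3; h2: attacked by Kg3.
White has no legal moves → checkmate.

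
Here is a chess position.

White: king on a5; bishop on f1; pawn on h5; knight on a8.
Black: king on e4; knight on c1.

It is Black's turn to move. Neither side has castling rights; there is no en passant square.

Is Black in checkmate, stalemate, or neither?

Black to move; black king on e4.
In check: no.
Legal moves for Black: Kf5, Ke5, Kd5, Kf4, Kd4, Kf3, Ke3, Nd3, Nb3+, Ne2, Na2.
Black has 11 legal moves and is not in check → neither.

neither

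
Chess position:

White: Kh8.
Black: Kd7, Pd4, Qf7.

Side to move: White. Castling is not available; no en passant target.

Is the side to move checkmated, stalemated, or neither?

White to move; white king on h8.
In check: no.
King squares — g7: attacked by Qf7; h7: attacked by Qf7; g8: attacked by Qf7.
Legal moves for White: none.
Not in check and no legal moves → stalemate.

stalemate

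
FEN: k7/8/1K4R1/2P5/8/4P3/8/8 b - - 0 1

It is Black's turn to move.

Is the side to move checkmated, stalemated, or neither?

neither

Black to move; black king on a8.
In check: no.
Legal moves for Black: Kb8.
Black has 1 legal move and is not in check → neither.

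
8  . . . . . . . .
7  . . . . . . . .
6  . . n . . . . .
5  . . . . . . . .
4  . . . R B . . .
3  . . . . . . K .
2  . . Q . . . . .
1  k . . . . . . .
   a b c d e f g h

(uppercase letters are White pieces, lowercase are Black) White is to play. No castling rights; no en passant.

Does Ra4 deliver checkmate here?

After Ra4: black king on a1; in check: yes, from the white rook on a4.
King squares — b1: attacked by Qc2; a2: attacked by Qc2; b2: attacked by Qc2.
Black has no legal moves → checkmate.

yes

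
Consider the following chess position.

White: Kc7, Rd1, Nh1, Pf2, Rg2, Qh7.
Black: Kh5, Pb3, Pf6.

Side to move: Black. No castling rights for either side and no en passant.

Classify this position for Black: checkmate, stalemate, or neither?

Black to move; black king on h5.
In check: yes, from the white queen on h7.
King squares — g4: attacked by Rg2; h4: attacked by Qh7; g5: attacked by Rg2; g6: attacked by Rg2; h6: attacked by Qh7.
Legal moves for Black: none.
In check with no legal moves → checkmate.

checkmate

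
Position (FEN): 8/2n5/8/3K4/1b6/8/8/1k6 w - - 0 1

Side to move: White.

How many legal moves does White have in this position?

5

White to move; king on d5.
In check: yes, from the black knight on c7.
Legal moves: Kc6, Ke5, Ke4, Kd4, Kc4.
Count: 5.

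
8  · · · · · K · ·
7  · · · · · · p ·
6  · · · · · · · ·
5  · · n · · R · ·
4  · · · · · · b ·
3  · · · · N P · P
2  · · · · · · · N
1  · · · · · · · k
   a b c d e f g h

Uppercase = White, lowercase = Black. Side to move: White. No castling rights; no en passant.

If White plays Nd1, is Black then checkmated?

no

After Nd1: black king on h1; in check: no.
Black is not in check, so this cannot be checkmate.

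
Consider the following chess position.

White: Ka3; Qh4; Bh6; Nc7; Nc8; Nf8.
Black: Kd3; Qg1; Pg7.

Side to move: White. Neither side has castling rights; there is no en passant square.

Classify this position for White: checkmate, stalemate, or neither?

White to move; white king on a3.
In check: no.
Legal moves for White include: Nh7, Nd7, Ng6, Nfe6, Ne7, Na7, Nd6, Nb6, Ne8, Na8, Nce6, Na6, Nd5, Nb5, Bxg7, Bg5, Bf4, Be3, ... (list truncated; more exist).
White has legal moves and is not in check → neither.

neither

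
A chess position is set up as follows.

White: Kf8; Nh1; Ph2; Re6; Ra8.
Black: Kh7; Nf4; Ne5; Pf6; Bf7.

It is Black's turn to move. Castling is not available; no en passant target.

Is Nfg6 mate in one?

yes

After Nfg6: white king on f8; in check: yes, from the black knight on g6.
King squares — e7: attacked by Ng6; f7: attacked by Ne5; g7: attacked by Kh7; e8: attacked by Bf7; g8: attacked by Bf7.
White has no legal moves → checkmate.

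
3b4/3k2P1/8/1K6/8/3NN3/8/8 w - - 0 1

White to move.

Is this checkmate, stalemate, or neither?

neither

White to move; white king on b5.
In check: no.
Legal moves for White include: Ka6, Kc5, Kc4, Kb4, Ka4, Nf5, Nd5, Ng4, Nc4, Ng2, Nc2, Nf1, Nd1, Ne5+, Nc5+, Nf4, Nb4, Nf2, ... (list truncated; more exist).
White has legal moves and is not in check → neither.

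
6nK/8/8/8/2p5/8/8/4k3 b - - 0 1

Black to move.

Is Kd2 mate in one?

no

After Kd2: white king on h8; in check: no.
White is not in check, so this cannot be checkmate.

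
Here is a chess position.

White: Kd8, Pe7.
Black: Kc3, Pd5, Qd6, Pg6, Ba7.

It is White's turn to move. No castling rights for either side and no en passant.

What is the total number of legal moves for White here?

White to move; king on d8.
In check: yes, from the black queen on d6.
Legal moves: Ke8, Kc8.
Count: 2.

2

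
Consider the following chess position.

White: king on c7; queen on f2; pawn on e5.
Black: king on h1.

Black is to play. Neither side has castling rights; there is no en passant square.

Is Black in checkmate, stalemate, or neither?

stalemate

Black to move; black king on h1.
In check: no.
King squares — g1: attacked by Qf2; g2: attacked by Qf2; h2: attacked by Qf2.
Legal moves for Black: none.
Not in check and no legal moves → stalemate.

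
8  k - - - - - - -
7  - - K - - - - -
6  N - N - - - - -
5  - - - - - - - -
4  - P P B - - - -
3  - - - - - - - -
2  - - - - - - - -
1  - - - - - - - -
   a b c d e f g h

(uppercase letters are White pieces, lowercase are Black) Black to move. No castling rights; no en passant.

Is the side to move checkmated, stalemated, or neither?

Black to move; black king on a8.
In check: no.
King squares — a7: attacked by Bd4; b7: attacked by Kc7; b8: attacked by Na6.
Legal moves for Black: none.
Not in check and no legal moves → stalemate.

stalemate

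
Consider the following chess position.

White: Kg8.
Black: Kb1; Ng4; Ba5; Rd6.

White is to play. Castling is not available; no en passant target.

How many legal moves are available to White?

White to move; king on g8.
In check: no.
Legal moves: Kh8, Kf8, Kh7, Kg7, Kf7.
Count: 5.

5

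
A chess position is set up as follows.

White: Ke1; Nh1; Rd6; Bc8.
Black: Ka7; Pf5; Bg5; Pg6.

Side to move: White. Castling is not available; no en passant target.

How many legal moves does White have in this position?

White to move; king on e1.
In check: no.
Legal moves: Bd7, Bb7, Be6, Ba6, Bxf5, Rd8, Rd7+, Rxg6, Rf6, Re6, Rc6, Rb6, Ra6+, Rd5, Rd4, Rd3, Rd2, Rd1, Ng3, Nf2, Kf2, Ke2, Kf1, Kd1.
Count: 24.

24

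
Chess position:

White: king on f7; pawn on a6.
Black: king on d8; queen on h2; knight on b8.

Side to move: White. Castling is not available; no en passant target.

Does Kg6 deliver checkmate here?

no

After Kg6: black king on d8; in check: no.
Black is not in check, so this cannot be checkmate.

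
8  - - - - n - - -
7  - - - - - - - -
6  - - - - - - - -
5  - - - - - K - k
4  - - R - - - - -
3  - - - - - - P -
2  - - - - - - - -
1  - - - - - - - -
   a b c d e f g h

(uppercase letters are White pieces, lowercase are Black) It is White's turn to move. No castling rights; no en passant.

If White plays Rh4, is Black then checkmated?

yes

After Rh4: black king on h5; in check: yes, from the white rook on h4.
King squares — g4: attacked by Rh4; h4: attacked by Pg3; g5: attacked by Kf5; g6: attacked by Kf5; h6: attacked by Rh4.
Black has no legal moves → checkmate.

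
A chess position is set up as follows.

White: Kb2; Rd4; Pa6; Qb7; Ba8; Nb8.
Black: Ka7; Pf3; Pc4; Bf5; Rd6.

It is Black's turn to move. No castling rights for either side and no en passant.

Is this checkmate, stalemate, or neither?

checkmate

Black to move; black king on a7.
In check: yes, from the white queen on b7.
King squares — a6: attacked by Qb7; b6: attacked by Qb7; b7: attacked by Pa6; a8: attacked by Qb7; b8: attacked by Qb7.
Legal moves for Black: none.
In check with no legal moves → checkmate.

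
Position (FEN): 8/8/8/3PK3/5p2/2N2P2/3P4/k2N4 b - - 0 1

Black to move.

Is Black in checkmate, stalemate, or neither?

stalemate

Black to move; black king on a1.
In check: no.
King squares — b1: attacked by Nc3; a2: attacked by Nc3; b2: attacked by Nd1.
Legal moves for Black: none.
Not in check and no legal moves → stalemate.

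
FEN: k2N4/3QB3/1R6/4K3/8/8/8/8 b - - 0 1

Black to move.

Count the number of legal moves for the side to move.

0

Black to move; king on a8.
In check: no.
Legal moves: none.
Count: 0.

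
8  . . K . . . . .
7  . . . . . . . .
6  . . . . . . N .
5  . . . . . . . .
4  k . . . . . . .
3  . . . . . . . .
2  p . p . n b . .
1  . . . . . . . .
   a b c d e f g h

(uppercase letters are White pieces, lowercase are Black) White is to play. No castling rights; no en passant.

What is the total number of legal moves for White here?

White to move; king on c8.
In check: no.
Legal moves: Kd8, Kb8, Kd7, Kc7, Kb7, Nh8, Nf8, Ne7, Ne5, Nh4, Nf4.
Count: 11.

11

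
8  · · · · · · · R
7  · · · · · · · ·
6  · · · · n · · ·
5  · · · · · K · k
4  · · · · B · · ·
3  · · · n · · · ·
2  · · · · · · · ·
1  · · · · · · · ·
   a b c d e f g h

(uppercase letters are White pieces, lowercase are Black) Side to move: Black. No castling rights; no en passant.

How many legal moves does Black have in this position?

0

Black to move; king on h5.
In check: yes, from the white rook on h8.
Legal moves: none.
Count: 0.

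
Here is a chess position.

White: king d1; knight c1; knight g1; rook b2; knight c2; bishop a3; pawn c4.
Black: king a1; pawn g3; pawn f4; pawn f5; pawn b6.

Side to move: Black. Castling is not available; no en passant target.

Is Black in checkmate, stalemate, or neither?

Black to move; black king on a1.
In check: yes, from the white knight on c2.
King squares — b1: attacked by Rb2; a2: attacked by Nc1; b2: attacked by Ba3.
Legal moves for Black: none.
In check with no legal moves → checkmate.

checkmate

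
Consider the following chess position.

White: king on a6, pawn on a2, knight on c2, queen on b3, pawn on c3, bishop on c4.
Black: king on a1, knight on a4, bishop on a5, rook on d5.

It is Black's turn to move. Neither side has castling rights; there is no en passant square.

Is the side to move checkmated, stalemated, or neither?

checkmate

Black to move; black king on a1.
In check: yes, from the white knight on c2.
King squares — b1: attacked by Qb3; a2: attacked by Qb3; b2: attacked by Qb3.
Legal moves for Black: none.
In check with no legal moves → checkmate.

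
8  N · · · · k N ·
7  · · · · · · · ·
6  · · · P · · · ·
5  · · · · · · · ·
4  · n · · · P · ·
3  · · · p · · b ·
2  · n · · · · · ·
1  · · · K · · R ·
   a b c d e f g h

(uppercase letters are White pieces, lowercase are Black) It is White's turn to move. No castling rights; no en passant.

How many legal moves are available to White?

White to move; king on d1.
In check: yes, from the black knight on b2.
Legal moves: Kd2, Kc1.
Count: 2.

2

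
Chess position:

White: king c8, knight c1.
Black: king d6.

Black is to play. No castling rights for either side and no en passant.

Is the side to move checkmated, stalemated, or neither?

Black to move; black king on d6.
In check: no.
Legal moves for Black: Ke7, Ke6, Kc6, Ke5, Kd5, Kc5.
Black has 6 legal moves and is not in check → neither.

neither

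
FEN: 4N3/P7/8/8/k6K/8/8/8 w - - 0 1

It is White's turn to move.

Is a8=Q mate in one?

no

After a8=Q: black king on a4; in check: yes, from the white queen on a8.
Black has 3 legal replies: Kb5, Kb4, Kb3.
In check but a legal move exists → not checkmate.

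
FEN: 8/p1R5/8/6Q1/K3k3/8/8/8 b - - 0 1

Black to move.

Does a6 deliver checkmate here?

no

After a6: white king on a4; in check: no.
White is not in check, so this cannot be checkmate.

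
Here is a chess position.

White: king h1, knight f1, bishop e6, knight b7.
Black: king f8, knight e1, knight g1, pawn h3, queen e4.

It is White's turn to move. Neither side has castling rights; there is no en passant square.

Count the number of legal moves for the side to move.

2

White to move; king on h1.
In check: yes, from the black queen on e4.
Legal moves: Kh2, Kxg1.
Count: 2.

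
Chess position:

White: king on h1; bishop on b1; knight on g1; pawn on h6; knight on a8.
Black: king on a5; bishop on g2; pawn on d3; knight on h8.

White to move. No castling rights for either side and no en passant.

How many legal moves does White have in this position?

White to move; king on h1.
In check: yes, from the black bishop on g2.
Legal moves: Kh2, Kxg2.
Count: 2.

2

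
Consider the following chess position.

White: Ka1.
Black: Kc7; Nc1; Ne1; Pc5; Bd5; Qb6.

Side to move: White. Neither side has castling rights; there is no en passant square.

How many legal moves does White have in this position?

White to move; king on a1.
In check: no.
Legal moves: none.
Count: 0.

0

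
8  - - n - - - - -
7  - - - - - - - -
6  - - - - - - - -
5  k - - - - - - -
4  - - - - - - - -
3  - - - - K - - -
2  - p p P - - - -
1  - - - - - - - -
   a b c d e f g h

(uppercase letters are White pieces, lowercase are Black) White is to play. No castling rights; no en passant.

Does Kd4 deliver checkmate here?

no

After Kd4: black king on a5; in check: no.
Black is not in check, so this cannot be checkmate.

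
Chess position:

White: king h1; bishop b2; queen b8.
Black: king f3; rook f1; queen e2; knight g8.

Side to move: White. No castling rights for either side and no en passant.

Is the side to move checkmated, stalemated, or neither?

White to move; white king on h1.
In check: yes, from the black rook on f1.
King squares — g1: attacked by Rf1; g2: attacked by Qe2; h2: attacked by Qe2.
Legal moves for White: none.
In check with no legal moves → checkmate.

checkmate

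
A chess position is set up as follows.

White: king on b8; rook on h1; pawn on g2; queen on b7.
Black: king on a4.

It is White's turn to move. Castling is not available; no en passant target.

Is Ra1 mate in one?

After Ra1: black king on a4; in check: yes, from the white rook on a1.
King squares — a3: attacked by Ra1; b3: attacked by Qb7; b4: attacked by Qb7; a5: attacked by Ra1; b5: attacked by Qb7.
Black has no legal moves → checkmate.

yes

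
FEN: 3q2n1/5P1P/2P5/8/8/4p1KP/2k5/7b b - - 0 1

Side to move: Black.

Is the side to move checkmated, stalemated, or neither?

neither

Black to move; black king on c2.
In check: no.
Legal moves for Black include: Ne7, Nh6, Nf6, Qf8, Qe8, Qc8, Qb8+, Qa8, Qe7, Qd7, Qc7+, Qf6, Qd6+, Qb6, Qg5+, Qd5, Qa5, Qh4+, ... (list truncated; more exist).
Black has legal moves and is not in check → neither.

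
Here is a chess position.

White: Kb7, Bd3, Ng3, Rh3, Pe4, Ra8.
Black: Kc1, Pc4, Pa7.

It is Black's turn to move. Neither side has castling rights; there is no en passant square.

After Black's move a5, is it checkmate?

After a5: white king on b7; in check: no.
White is not in check, so this cannot be checkmate.

no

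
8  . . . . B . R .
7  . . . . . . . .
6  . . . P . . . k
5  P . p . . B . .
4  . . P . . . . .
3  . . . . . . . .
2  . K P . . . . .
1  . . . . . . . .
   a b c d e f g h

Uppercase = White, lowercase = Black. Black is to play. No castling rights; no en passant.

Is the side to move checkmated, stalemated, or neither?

stalemate

Black to move; black king on h6.
In check: no.
King squares — g5: attacked by Rg8; h5: attacked by Be8; g6: attacked by Bf5; g7: attacked by Rg8; h7: attacked by Bf5.
Legal moves for Black: none.
Not in check and no legal moves → stalemate.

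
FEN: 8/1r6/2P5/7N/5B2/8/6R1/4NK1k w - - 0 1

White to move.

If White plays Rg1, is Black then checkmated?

After Rg1: black king on h1; in check: yes, from the white rook on g1.
King squares — g1: attacked by Kf1; g2: attacked by Ne1; h2: attacked by Bf4.
Black has no legal moves → checkmate.

yes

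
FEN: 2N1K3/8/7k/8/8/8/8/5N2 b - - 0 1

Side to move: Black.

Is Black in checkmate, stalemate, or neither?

Black to move; black king on h6.
In check: no.
Legal moves for Black: Kh7, Kg7, Kg6, Kh5, Kg5.
Black has 5 legal moves and is not in check → neither.

neither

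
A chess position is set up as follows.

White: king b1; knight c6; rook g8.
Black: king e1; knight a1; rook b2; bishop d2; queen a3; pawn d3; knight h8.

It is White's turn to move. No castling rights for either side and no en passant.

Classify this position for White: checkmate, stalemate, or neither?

White to move; white king on b1.
In check: yes, from the black rook on b2.
King squares — a1: attacked by Qa3; c1: attacked by Bd2; a2: attacked by Rb2; b2: attacked by Qa3; c2: attacked by Na1.
Legal moves for White: none.
In check with no legal moves → checkmate.

checkmate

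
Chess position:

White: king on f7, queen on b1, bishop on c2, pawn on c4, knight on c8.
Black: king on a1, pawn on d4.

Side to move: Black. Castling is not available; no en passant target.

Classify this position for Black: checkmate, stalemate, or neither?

checkmate

Black to move; black king on a1.
In check: yes, from the white queen on b1.
King squares — b1: attacked by Bc2; a2: attacked by Qb1; b2: attacked by Qb1.
Legal moves for Black: none.
In check with no legal moves → checkmate.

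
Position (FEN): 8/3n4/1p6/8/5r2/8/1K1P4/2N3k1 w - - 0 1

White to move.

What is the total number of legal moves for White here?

13

White to move; king on b2.
In check: no.
Legal moves: Kc3, Kb3, Ka3, Kc2, Ka2, Kb1, Ka1, Nd3, Nb3, Ne2+, Na2, d3, d4.
Count: 13.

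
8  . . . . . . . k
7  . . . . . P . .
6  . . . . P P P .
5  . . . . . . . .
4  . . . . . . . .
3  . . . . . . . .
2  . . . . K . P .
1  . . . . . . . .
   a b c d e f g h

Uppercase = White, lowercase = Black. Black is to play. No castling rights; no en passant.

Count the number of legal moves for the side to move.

Black to move; king on h8.
In check: no.
Legal moves: none.
Count: 0.

0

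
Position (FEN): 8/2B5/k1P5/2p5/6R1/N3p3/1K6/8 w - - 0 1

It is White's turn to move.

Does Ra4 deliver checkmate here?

After Ra4: black king on a6; in check: yes, from the white rook on a4.
King squares — a5: attacked by Ra4; b5: attacked by Na3; b6: attacked by Bc7; a7: attacked by Ra4; b7: attacked by Pc6.
Black has no legal moves → checkmate.

yes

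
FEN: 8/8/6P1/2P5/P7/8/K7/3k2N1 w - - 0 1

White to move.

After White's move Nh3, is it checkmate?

After Nh3: black king on d1; in check: no.
Black is not in check, so this cannot be checkmate.

no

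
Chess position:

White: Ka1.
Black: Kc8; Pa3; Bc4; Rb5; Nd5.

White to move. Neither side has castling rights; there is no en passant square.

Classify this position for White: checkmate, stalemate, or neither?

White to move; white king on a1.
In check: no.
King squares — b1: attacked by Rb5; a2: attacked by Bc4; b2: attacked by Pa3.
Legal moves for White: none.
Not in check and no legal moves → stalemate.

stalemate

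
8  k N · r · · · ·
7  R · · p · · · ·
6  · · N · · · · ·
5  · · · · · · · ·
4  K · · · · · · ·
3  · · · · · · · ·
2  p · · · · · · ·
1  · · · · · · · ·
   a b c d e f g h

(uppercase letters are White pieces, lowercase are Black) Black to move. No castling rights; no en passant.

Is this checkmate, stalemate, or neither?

Black to move; black king on a8.
In check: yes, from the white rook on a7.
King squares — a7: attacked by Nc6; b7: attacked by Ra7; b8: attacked by Nc6.
Legal moves for Black: none.
In check with no legal moves → checkmate.

checkmate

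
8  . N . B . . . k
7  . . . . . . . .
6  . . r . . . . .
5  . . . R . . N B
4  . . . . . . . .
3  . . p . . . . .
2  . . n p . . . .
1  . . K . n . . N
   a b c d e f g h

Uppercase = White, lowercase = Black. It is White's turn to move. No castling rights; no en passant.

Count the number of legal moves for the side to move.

3

White to move; king on c1.
In check: yes, from the black pawn on d2.
Legal moves: Kd1, Kb1, Rxd2.
Count: 3.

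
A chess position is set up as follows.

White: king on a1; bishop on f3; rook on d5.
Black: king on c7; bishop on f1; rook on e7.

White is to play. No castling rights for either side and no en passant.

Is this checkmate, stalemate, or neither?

neither

White to move; white king on a1.
In check: no.
Legal moves for White include: Rd8, Rd7+, Rd6, Rh5, Rg5, Rf5, Re5, Rc5+, Rb5, Ra5, Rd4, Rd3, Rd2, Rd1, Bh5, Bg4, Be4, Bg2, ... (list truncated; more exist).
White has legal moves and is not in check → neither.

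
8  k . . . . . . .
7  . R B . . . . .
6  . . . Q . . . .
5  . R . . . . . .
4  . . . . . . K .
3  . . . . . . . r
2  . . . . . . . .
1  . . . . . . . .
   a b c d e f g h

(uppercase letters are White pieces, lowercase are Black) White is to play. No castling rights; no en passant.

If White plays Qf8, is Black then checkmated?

yes

After Qf8: black king on a8; in check: yes, from the white queen on f8.
King squares — a7: attacked by Rb7; b7: attacked by Rb5; b8: attacked by Rb7.
Black has no legal moves → checkmate.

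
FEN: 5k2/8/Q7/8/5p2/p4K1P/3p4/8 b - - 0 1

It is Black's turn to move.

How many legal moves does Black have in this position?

10

Black to move; king on f8.
In check: no.
Legal moves: Kg8, Ke8, Kg7, Kf7, Ke7, a2, d1=Q+, d1=R, d1=B+, d1=N.
Count: 10.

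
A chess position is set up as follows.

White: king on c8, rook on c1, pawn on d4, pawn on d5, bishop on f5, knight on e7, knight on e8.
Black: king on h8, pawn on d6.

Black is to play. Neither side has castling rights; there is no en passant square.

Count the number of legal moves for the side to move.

Black to move; king on h8.
In check: no.
Legal moves: none.
Count: 0.

0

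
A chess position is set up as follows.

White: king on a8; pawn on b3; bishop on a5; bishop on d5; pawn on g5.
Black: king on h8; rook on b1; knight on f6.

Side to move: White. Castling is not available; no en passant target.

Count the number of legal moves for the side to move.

White to move; king on a8.
In check: no.
Legal moves: Kb8, Kb7, Ka7, Bg8, Bf7, Bb7, Be6, Bc6, Be4, Bc4, Bf3, Bg2, Bh1, Bd8, Bc7, Bb6, Bb4, Bc3, Bd2, Be1, gxf6, g6, b4.
Count: 23.

23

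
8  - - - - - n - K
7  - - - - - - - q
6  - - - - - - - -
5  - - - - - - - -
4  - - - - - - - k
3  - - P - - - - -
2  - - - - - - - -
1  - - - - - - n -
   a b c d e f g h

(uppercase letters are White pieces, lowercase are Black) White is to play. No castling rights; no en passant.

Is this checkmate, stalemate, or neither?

White to move; white king on h8.
In check: yes, from the black queen on h7.
King squares — g7: attacked by Qh7; h7: attacked by Nf8; g8: attacked by Qh7.
Legal moves for White: none.
In check with no legal moves → checkmate.

checkmate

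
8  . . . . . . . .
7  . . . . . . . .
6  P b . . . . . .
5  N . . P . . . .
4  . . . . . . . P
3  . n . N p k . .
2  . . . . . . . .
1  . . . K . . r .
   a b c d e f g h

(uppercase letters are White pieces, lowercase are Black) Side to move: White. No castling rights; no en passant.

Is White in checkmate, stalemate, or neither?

White to move; white king on d1.
In check: yes, from the black rook on g1.
King squares — c1: attacked by Rg1; e1: attacked by Rg1; c2: available; d2: attacked by Nb3; e2: attacked by Kf3.
Legal moves for White: Kc2, Ne1+.
White is in check but has 2 legal moves → neither.

neither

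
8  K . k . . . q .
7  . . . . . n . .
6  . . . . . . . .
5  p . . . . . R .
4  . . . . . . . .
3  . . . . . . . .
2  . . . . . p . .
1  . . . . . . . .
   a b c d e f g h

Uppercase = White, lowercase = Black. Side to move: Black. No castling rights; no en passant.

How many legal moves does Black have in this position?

22

Black to move; king on c8.
In check: no.
Legal moves: Qh8, Qf8, Qe8, Qd8, Qh7, Qg7, Qg6, Qxg5, Kd8, Kd7+, Kc7+, Nh8, Nd8, Nh6, Nd6, Nxg5, Ne5, a4, f1=Q, f1=R, f1=B, f1=N.
Count: 22.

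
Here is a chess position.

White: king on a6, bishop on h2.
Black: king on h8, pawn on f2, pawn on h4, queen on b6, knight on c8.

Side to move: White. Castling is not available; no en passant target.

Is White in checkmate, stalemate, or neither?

checkmate

White to move; white king on a6.
In check: yes, from the black queen on b6.
King squares — a5: attacked by Qb6; b5: attacked by Qb6; b6: attacked by Nc8; a7: attacked by Qb6; b7: attacked by Qb6.
Legal moves for White: none.
In check with no legal moves → checkmate.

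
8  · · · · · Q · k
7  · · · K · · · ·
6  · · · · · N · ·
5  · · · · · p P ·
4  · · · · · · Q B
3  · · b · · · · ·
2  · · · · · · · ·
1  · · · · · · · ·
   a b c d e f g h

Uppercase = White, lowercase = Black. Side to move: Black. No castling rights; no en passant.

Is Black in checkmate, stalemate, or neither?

checkmate

Black to move; black king on h8.
In check: yes, from the white queen on f8.
King squares — g7: attacked by Qf8; h7: attacked by Nf6; g8: attacked by Nf6.
Legal moves for Black: none.
In check with no legal moves → checkmate.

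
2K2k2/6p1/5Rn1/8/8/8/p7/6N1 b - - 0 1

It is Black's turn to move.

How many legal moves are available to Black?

4

Black to move; king on f8.
In check: yes, from the white rook on f6.
Legal moves: Kg8, Ke8, Ke7, gxf6.
Count: 4.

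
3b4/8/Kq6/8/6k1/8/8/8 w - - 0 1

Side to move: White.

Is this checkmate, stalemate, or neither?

checkmate

White to move; white king on a6.
In check: yes, from the black queen on b6.
King squares — a5: attacked by Qb6; b5: attacked by Qb6; b6: attacked by Bd8; a7: attacked by Qb6; b7: attacked by Qb6.
Legal moves for White: none.
In check with no legal moves → checkmate.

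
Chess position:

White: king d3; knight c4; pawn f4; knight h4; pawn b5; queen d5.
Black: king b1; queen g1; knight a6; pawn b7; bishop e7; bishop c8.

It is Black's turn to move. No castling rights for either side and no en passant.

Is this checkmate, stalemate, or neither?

Black to move; black king on b1.
In check: no.
Legal moves for Black include: Bd7, Be6, Bf5+, Bg4, Bh3, Bf8, Bd8, Bf6, Bd6, Bg5, Bc5, Bxh4, Bb4, Ba3, Nb8, Nc7, Nc5+, Nb4+, ... (list truncated; more exist).
Black has legal moves and is not in check → neither.

neither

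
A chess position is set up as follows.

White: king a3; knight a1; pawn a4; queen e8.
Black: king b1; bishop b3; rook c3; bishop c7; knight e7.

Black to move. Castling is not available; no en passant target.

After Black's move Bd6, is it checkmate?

yes

After Bd6: white king on a3; in check: yes, from the black bishop on d6.
King squares — a2: attacked by Kb1; b2: attacked by Kb1; b3: attacked by Rc3; a4: own pawn; b4: attacked by Bd6.
White has no legal moves → checkmate.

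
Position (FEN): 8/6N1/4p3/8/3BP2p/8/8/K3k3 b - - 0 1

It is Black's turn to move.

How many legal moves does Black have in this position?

6

Black to move; king on e1.
In check: no.
Legal moves: Ke2, Kd2, Kf1, Kd1, e5, h3.
Count: 6.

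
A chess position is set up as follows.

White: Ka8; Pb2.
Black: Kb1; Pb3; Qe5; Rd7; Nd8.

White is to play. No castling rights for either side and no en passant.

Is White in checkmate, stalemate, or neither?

stalemate

White to move; white king on a8.
In check: no.
King squares — a7: attacked by Rd7; b7: attacked by Rd7; b8: attacked by Qe5.
Legal moves for White: none.
Not in check and no legal moves → stalemate.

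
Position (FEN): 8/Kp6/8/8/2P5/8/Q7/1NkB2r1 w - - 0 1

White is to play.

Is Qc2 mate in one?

yes

After Qc2: black king on c1; in check: yes, from the white queen on c2.
King squares — b1: attacked by Qc2; d1: attacked by Qc2; b2: attacked by Qc2; c2: attacked by Bd1; d2: attacked by Nb1.
Black has no legal moves → checkmate.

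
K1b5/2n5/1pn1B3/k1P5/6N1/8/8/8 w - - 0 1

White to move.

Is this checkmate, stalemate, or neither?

checkmate

White to move; white king on a8.
In check: yes, from the black knight on c7.
King squares — a7: attacked by Nc6; b7: attacked by Bc8; b8: attacked by Nc6.
Legal moves for White: none.
In check with no legal moves → checkmate.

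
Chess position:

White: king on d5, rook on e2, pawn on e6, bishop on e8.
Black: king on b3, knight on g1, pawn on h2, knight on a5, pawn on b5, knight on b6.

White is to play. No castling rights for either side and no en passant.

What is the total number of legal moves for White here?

White to move; king on d5.
In check: yes, from the black knight on b6.
Legal moves: Kd6, Ke5, Kc5, Ke4, Kd4.
Count: 5.

5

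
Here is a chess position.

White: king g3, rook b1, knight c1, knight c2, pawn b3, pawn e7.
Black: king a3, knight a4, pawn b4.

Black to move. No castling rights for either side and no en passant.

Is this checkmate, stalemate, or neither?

checkmate

Black to move; black king on a3.
In check: yes, from the white knight on c2.
King squares — a2: attacked by Nc1; b2: attacked by Rb1; b3: attacked by Rb1; a4: own knight; b4: own pawn.
Legal moves for Black: none.
In check with no legal moves → checkmate.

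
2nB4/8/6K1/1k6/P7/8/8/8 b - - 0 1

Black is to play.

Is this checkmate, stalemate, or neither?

Black to move; black king on b5.
In check: yes, from the white pawn on a4.
Legal moves for Black: Kc6, Ka6, Kc5, Kc4, Kb4, Kxa4.
Black is in check but has 6 legal moves → neither.

neither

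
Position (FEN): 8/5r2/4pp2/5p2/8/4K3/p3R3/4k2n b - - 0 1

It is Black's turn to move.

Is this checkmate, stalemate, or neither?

Black to move; black king on e1.
In check: yes, from the white rook on e2.
Legal moves for Black: Kf1, Kd1.
Black is in check but has 2 legal moves → neither.

neither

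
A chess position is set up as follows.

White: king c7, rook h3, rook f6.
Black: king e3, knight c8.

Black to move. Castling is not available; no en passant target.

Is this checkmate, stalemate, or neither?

neither

Black to move; black king on e3.
In check: yes, from the white rook on h3.
Legal moves for Black: Ke4, Kd4, Ke2, Kd2.
Black is in check but has 4 legal moves → neither.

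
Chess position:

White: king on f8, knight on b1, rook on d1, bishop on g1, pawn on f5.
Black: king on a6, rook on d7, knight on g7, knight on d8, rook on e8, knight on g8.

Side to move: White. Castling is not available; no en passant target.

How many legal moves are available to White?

White to move; king on f8.
In check: yes, from the black rook on e8.
Legal moves: none.
Count: 0.

0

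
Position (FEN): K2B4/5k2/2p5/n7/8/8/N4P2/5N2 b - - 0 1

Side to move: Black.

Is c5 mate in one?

After c5: white king on a8; in check: no.
White is not in check, so this cannot be checkmate.

no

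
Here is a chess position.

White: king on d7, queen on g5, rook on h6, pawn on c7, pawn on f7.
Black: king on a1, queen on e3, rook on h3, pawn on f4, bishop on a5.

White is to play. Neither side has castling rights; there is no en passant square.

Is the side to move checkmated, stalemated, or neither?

neither

White to move; white king on d7.
In check: no.
Legal moves for White include: Kd8, Kc8, Kd6, Kc6, Rh8, Rh7, Rg6, Rf6, Re6, Rd6, Rc6, Rb6, Ra6, Rh5, Rh4, Rxh3, Qg8, Qd8, ... (list truncated; more exist).
White has legal moves and is not in check → neither.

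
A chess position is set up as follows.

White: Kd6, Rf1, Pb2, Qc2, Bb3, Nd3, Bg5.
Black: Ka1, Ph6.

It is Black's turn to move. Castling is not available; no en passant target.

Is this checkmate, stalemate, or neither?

Black to move; black king on a1.
In check: yes, from the white rook on f1.
King squares — b1: attacked by Rf1; a2: attacked by Bb3; b2: attacked by Qc2.
Legal moves for Black: none.
In check with no legal moves → checkmate.

checkmate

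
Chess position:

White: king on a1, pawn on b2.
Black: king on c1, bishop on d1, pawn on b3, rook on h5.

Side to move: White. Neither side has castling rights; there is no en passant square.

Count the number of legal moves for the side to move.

White to move; king on a1.
In check: no.
Legal moves: none.
Count: 0.

0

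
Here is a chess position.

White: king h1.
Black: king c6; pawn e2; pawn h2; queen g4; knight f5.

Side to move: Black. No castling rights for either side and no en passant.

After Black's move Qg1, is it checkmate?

After Qg1: white king on h1; in check: yes, from the black queen on g1.
King squares — g1: attacked by Ph2; g2: attacked by Qg1; h2: attacked by Qg1.
White has no legal moves → checkmate.

yes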